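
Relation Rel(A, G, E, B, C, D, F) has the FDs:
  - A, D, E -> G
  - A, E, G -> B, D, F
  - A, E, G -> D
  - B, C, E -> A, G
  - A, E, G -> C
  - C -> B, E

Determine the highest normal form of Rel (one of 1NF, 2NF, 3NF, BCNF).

BCNF

Candidate keys: {A, D, E}, {A, E, G}, {C}. Prime attributes: {A, C, D, E, G}.
Each dependency's left side is a superkey — BCNF holds.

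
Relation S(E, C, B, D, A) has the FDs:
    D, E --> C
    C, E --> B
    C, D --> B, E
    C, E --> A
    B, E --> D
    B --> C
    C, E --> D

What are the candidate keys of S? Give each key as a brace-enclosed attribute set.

Closure of {B, D} is {A, B, C, D, E}, the whole schema; {B, D} is a candidate key.
Closure of {B, E} is {A, B, C, D, E}, the whole schema; {B, E} is a candidate key.
Closure of {C, D} is {A, B, C, D, E}, the whole schema; {C, D} is a candidate key.
Closure of {C, E} is {A, B, C, D, E}, the whole schema; {C, E} is a candidate key.
Closure of {D, E} is {A, B, C, D, E}, the whole schema; {D, E} is a candidate key.
These are minimal and exhaustive — every other superkey contains one of them.

{B, D}, {B, E}, {C, D}, {C, E}, {D, E}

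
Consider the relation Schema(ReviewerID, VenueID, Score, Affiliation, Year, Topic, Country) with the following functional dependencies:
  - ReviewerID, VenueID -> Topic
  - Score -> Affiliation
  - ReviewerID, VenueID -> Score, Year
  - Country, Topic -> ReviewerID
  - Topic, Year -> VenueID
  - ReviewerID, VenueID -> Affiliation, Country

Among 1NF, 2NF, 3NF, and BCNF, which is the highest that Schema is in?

Candidate keys: {Country, Topic, VenueID}, {Country, Topic, Year}, {ReviewerID, Topic, Year}, {ReviewerID, VenueID}. Prime attributes: {Country, ReviewerID, Topic, VenueID, Year}.
Score -> Affiliation: {Score}⁺ = {Affiliation, Score}, which is not all of the attributes, so the left side is not a superkey — BCNF is violated.
Score -> Affiliation has non-prime {Affiliation} on the right and a non-superkey on the left, so 3NF fails.
No non-prime attribute depends on a proper subset of any candidate key, so 2NF holds.

2NF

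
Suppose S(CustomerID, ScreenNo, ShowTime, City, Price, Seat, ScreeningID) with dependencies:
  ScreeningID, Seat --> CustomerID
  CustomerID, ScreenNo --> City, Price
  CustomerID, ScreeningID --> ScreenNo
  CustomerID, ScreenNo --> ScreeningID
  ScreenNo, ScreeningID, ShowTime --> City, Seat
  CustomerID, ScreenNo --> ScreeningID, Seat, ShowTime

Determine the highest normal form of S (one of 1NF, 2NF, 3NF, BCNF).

Candidate keys: {CustomerID, ScreenNo}, {CustomerID, ScreeningID}, {ScreenNo, ScreeningID, ShowTime}, {ScreeningID, Seat}. Prime attributes: {CustomerID, ScreenNo, ScreeningID, Seat, ShowTime}.
Every FD has a superkey on the left, so the relation is in BCNF.

BCNF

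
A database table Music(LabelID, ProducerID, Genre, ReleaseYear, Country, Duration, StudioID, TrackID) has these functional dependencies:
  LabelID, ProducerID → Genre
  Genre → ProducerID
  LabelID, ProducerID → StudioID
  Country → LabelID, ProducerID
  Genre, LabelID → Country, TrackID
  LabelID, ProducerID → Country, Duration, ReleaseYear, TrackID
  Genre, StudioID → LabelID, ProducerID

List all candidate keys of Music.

Closure of {Country} is {Country, Duration, Genre, LabelID, ProducerID, ReleaseYear, StudioID, TrackID}, the whole schema; {Country} is a candidate key.
Closure of {Genre, LabelID} is {Country, Duration, Genre, LabelID, ProducerID, ReleaseYear, StudioID, TrackID}, the whole schema; {Genre, LabelID} is a candidate key.
Closure of {Genre, StudioID} is {Country, Duration, Genre, LabelID, ProducerID, ReleaseYear, StudioID, TrackID}, the whole schema; {Genre, StudioID} is a candidate key.
Closure of {LabelID, ProducerID} is {Country, Duration, Genre, LabelID, ProducerID, ReleaseYear, StudioID, TrackID}, the whole schema; {LabelID, ProducerID} is a candidate key.
Any other superkey properly contains one of these, so there are no further candidate keys.

{Country}, {Genre, LabelID}, {Genre, StudioID}, {LabelID, ProducerID}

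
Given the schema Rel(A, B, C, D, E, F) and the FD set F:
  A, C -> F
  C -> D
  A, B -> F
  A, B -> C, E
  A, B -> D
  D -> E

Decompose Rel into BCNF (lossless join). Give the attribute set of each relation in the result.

{A, B, C}; {A, C, F}; {C, D}; {D, E}

Candidate key of the original relation: {A, B}.
Within {A, B, C, D, E, F}: {A, C}⁺ ∩ {A, B, C, D, E, F} = {A, C, D, E, F}, not the whole set, so A, C -> D, E, F violates BCNF; decompose into {A, C, D, E, F} and {A, B, C}.
Within {A, C, D, E, F}: {C}⁺ ∩ {A, C, D, E, F} = {C, D, E}, not the whole set, so C -> D, E violates BCNF; decompose into {C, D, E} and {A, C, F}.
Within {C, D, E}: {D}⁺ ∩ {C, D, E} = {D, E}, not the whole set, so D -> E violates BCNF; decompose into {D, E} and {C, D}.
{D, E} is in BCNF.
{C, D} is in BCNF.
{A, C, F} is in BCNF.
{A, B, C} is in BCNF.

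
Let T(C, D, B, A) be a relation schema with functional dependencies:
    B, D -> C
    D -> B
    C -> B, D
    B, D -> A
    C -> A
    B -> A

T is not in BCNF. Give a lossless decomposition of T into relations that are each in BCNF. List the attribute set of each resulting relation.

{A, B}; {B, C, D}

Candidate keys of the original relation: {C}, {D}.
{A, B, C, D}: {B} determines {A, B} here but is not a superkey — split on B -> A, giving {A, B} and {B, C, D}.
{A, B} is in BCNF.
{B, C, D} is in BCNF.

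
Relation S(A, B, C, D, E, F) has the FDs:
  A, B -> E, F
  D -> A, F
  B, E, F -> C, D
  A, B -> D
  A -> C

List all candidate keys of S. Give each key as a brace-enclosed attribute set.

No FD produces {B}, so it must be in every candidate key.
Closure of {A, B} is {A, B, C, D, E, F}, the whole schema; {A, B} is a candidate key.
Closure of {B, D} is {A, B, C, D, E, F}, the whole schema; {B, D} is a candidate key.
Closure of {B, E, F} is {A, B, C, D, E, F}, the whole schema; {B, E, F} is a candidate key.
No proper subset of any of these is a key, and no other minimal superkey exists.

{A, B}, {B, D}, {B, E, F}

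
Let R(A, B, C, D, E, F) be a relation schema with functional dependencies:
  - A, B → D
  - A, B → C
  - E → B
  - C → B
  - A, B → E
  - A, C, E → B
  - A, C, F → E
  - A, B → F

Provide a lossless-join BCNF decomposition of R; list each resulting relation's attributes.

Candidate keys of the original relation: {A, B}, {A, C}, {A, E}.
Within {A, B, C, D, E, F}: {E}⁺ ∩ {A, B, C, D, E, F} = {B, E}, not the whole set, so E → B violates BCNF; decompose into {B, E} and {A, C, D, E, F}.
{B, E}: every determinant is a superkey — BCNF.
{A, C, D, E, F}: every determinant is a superkey — BCNF.

{A, C, D, E, F}; {B, E}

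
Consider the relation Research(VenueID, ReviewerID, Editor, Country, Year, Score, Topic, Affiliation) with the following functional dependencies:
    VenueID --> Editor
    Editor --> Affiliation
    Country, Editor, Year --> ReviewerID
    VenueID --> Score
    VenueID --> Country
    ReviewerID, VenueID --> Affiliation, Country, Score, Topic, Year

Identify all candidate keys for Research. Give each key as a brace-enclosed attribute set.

No FD produces {VenueID}, so it must be in every candidate key.
{ReviewerID, VenueID}⁺ = {Affiliation, Country, Editor, ReviewerID, Score, Topic, VenueID, Year} — all of the relation — so {ReviewerID, VenueID} is a candidate key.
{VenueID, Year}⁺ = {Affiliation, Country, Editor, ReviewerID, Score, Topic, VenueID, Year} — all of the relation — so {VenueID, Year} is a candidate key.
Any other superkey properly contains one of these, so there are no further candidate keys.

{ReviewerID, VenueID}, {VenueID, Year}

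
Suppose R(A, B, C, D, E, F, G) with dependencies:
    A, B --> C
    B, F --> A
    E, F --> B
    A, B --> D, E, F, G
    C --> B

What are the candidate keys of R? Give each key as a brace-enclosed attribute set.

{A, B}⁺ = {A, B, C, D, E, F, G}, which is every attribute, so {A, B} is a candidate key.
{A, C}⁺ = {A, B, C, D, E, F, G}, which is every attribute, so {A, C} is a candidate key.
{B, F}⁺ = {A, B, C, D, E, F, G}, which is every attribute, so {B, F} is a candidate key.
{C, F}⁺ = {A, B, C, D, E, F, G}, which is every attribute, so {C, F} is a candidate key.
{E, F}⁺ = {A, B, C, D, E, F, G}, which is every attribute, so {E, F} is a candidate key.
These are minimal and exhaustive — every other superkey contains one of them.

{A, B}, {A, C}, {B, F}, {C, F}, {E, F}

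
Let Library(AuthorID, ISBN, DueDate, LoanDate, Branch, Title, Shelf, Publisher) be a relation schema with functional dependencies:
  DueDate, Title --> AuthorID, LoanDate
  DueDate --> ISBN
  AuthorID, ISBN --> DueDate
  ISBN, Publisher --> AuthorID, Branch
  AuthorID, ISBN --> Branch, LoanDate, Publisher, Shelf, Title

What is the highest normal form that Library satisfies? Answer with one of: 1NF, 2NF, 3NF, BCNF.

3NF

Candidate keys: {AuthorID, DueDate}, {AuthorID, ISBN}, {DueDate, Publisher}, {DueDate, Title}, {ISBN, Publisher}. Prime attributes: {AuthorID, DueDate, ISBN, Publisher, Title}.
For DueDate --> ISBN we have {DueDate}⁺ = {DueDate, ISBN}; {DueDate} is not a superkey, so BCNF fails.
Since {ISBN} ⊆ prime attributes and every other non-superkey FD also has a prime right side, the schema is in 3NF.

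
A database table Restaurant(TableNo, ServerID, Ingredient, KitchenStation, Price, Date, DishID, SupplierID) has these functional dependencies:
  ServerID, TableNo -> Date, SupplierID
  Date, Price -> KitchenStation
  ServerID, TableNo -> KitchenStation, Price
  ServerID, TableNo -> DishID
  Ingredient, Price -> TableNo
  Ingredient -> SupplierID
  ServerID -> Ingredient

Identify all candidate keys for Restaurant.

{ServerID} never appears on the right of any FD, so every key must include it.
{Price, ServerID}⁺ = {Date, DishID, Ingredient, KitchenStation, Price, ServerID, SupplierID, TableNo}, which is every attribute, so {Price, ServerID} is a candidate key.
{ServerID, TableNo}⁺ = {Date, DishID, Ingredient, KitchenStation, Price, ServerID, SupplierID, TableNo}, which is every attribute, so {ServerID, TableNo} is a candidate key.
These are minimal and exhaustive — every other superkey contains one of them.

{Price, ServerID}, {ServerID, TableNo}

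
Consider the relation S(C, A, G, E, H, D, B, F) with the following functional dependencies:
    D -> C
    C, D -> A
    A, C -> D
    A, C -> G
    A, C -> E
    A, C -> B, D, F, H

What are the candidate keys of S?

{A, C}, {D}

{D}⁺ = {A, B, C, D, E, F, G, H} — all of the relation — so {D} is a candidate key.
{A, C}⁺ = {A, B, C, D, E, F, G, H} — all of the relation — so {A, C} is a candidate key.
Any other superkey properly contains one of these, so there are no further candidate keys.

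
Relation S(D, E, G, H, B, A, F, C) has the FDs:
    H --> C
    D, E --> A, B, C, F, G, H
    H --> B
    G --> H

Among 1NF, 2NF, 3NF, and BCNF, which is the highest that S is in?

Candidate key: {D, E}. Prime attributes: {D, E}.
H --> C breaks BCNF: {H}⁺ = {B, C, H}, so {H} is not a superkey.
Because {C} is non-prime and the left side of H --> C is not a superkey, the relation is not in 3NF.
No non-prime attribute depends on a proper subset of any candidate key, so 2NF holds.

2NF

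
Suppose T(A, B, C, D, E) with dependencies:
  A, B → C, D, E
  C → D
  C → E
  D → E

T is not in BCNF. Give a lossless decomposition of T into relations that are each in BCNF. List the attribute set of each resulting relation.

Candidate key of the original relation: {A, B}.
In {A, B, C, D, E}, {C} is not a superkey ({C}⁺ restricted to this set is {C, D, E}), so split on C → D, E into {C, D, E} and {A, B, C}.
In {C, D, E}, {D} is not a superkey ({D}⁺ restricted to this set is {D, E}), so split on D → E into {D, E} and {C, D}.
{D, E} is in BCNF.
{C, D} is in BCNF.
{A, B, C} is in BCNF.

{A, B, C}; {C, D}; {D, E}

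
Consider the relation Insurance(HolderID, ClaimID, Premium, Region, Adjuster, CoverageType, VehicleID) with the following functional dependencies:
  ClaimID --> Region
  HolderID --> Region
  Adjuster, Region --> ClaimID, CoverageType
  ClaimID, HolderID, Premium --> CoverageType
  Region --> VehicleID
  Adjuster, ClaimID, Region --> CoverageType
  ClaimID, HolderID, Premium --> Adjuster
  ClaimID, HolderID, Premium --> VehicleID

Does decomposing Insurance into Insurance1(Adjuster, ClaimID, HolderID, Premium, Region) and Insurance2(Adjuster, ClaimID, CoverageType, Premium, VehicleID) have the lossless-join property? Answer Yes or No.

Yes

The shared attributes are {Adjuster, ClaimID, Premium} and {Adjuster, ClaimID, Premium}⁺ = {Adjuster, ClaimID, CoverageType, Premium, Region, VehicleID}.
This includes all of Insurance2, so the common attributes are a superkey of Insurance2 — the join is lossless.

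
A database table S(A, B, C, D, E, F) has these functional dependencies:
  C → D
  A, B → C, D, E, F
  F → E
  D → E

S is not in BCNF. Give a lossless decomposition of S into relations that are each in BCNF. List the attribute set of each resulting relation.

{A, B, C, F}; {C, D}; {D, E}

Candidate key of the original relation: {A, B}.
In {A, B, C, D, E, F}, {C} is not a superkey ({C}⁺ restricted to this set is {C, D, E}), so split on C → D, E into {C, D, E} and {A, B, C, F}.
In {C, D, E}, {D} is not a superkey ({D}⁺ restricted to this set is {D, E}), so split on D → E into {D, E} and {C, D}.
{D, E} is in BCNF.
{C, D} is in BCNF.
{A, B, C, F} is in BCNF.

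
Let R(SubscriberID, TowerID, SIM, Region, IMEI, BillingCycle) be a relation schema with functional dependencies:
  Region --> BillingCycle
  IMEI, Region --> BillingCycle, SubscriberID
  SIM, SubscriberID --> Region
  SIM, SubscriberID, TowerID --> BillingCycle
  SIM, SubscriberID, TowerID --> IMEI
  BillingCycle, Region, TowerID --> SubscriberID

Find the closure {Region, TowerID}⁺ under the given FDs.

Start with {Region, TowerID}.
Region --> BillingCycle applies; add {BillingCycle} → now {BillingCycle, Region, TowerID}.
BillingCycle, Region, TowerID --> SubscriberID applies; add {SubscriberID} → now {BillingCycle, Region, SubscriberID, TowerID}.
No further FD applies.

{BillingCycle, Region, SubscriberID, TowerID}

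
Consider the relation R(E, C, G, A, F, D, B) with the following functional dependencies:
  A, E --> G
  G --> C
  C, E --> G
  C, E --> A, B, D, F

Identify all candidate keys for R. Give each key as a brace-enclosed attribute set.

{A, E}, {C, E}, {E, G}

No FD produces {E}, so it must be in every candidate key.
{A, E} is a candidate key since {A, E}⁺ = {A, B, C, D, E, F, G} covers every attribute.
{C, E} is a candidate key since {C, E}⁺ = {A, B, C, D, E, F, G} covers every attribute.
{E, G} is a candidate key since {E, G}⁺ = {A, B, C, D, E, F, G} covers every attribute.
No proper subset of any of these is a key, and no other minimal superkey exists.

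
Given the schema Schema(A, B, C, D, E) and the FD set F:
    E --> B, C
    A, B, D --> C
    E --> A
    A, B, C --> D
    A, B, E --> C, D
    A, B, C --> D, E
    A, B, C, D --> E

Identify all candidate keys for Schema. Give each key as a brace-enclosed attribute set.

{A, B, C}, {A, B, D}, {E}

{E}⁺ = {A, B, C, D, E}, which is every attribute, so {E} is a candidate key.
{A, B, C}⁺ = {A, B, C, D, E}, which is every attribute, so {A, B, C} is a candidate key.
{A, B, D}⁺ = {A, B, C, D, E}, which is every attribute, so {A, B, D} is a candidate key.
No proper subset of any of these is a key, and no other minimal superkey exists.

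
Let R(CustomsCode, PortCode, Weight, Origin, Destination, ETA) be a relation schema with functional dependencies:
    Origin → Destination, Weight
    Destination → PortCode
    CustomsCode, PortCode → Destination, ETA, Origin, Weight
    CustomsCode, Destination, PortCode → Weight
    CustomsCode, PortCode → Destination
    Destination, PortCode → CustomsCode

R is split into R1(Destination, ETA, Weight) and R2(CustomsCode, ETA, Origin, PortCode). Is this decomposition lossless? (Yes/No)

The shared attributes are {ETA} and {ETA}⁺ = {ETA}.
R1 ⊄ {ETA} and R2 ⊄ {ETA}, so the split is lossy.

No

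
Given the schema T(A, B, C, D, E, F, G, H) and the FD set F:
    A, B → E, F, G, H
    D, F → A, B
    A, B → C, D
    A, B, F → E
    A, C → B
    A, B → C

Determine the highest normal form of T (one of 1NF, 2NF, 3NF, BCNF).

Candidate keys: {A, B}, {A, C}, {D, F}. Prime attributes: {A, B, C, D, F}.
Every FD has a superkey on the left, so the relation is in BCNF.

BCNF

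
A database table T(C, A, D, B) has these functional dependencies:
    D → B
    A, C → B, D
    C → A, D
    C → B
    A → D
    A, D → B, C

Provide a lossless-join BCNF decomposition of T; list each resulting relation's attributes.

Candidate keys of the original relation: {A}, {C}.
Within {A, B, C, D}: {D}⁺ ∩ {A, B, C, D} = {B, D}, not the whole set, so D → B violates BCNF; decompose into {B, D} and {A, C, D}.
{B, D} has no BCNF violation.
{A, C, D} has no BCNF violation.

{A, C, D}; {B, D}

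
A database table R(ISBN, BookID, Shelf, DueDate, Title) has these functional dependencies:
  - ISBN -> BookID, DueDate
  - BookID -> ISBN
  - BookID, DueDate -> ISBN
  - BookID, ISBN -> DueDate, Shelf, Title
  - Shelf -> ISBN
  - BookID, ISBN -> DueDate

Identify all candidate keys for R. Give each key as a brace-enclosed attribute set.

{BookID}⁺ = {BookID, DueDate, ISBN, Shelf, Title} — all of the relation — so {BookID} is a candidate key.
{ISBN}⁺ = {BookID, DueDate, ISBN, Shelf, Title} — all of the relation — so {ISBN} is a candidate key.
{Shelf}⁺ = {BookID, DueDate, ISBN, Shelf, Title} — all of the relation — so {Shelf} is a candidate key.
Any other superkey properly contains one of these, so there are no further candidate keys.

{BookID}, {ISBN}, {Shelf}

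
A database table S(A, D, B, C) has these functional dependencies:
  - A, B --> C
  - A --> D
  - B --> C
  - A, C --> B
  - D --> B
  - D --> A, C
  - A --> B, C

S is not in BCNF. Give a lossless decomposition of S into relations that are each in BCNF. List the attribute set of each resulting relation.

{A, B, D}; {B, C}

Candidate keys of the original relation: {A}, {D}.
In {A, B, C, D}, {B} is not a superkey ({B}⁺ restricted to this set is {B, C}), so split on B --> C into {B, C} and {A, B, D}.
{B, C} has no BCNF violation.
{A, B, D} has no BCNF violation.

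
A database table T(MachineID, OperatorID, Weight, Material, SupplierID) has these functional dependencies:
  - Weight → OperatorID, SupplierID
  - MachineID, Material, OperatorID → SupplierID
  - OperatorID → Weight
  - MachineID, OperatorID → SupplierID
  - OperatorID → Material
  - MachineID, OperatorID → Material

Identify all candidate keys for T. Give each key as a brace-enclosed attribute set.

{MachineID, OperatorID}, {MachineID, Weight}

No FD produces {MachineID}, so it must be in every candidate key.
{MachineID, OperatorID} is a candidate key since {MachineID, OperatorID}⁺ = {MachineID, Material, OperatorID, SupplierID, Weight} covers every attribute.
{MachineID, Weight} is a candidate key since {MachineID, Weight}⁺ = {MachineID, Material, OperatorID, SupplierID, Weight} covers every attribute.
Any other superkey properly contains one of these, so there are no further candidate keys.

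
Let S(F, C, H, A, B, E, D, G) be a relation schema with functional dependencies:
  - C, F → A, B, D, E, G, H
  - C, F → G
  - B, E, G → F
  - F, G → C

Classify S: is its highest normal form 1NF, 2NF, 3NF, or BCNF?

BCNF

Candidate keys: {B, E, G}, {C, F}, {F, G}. Prime attributes: {B, C, E, F, G}.
The left-hand side of every FD is a superkey, so BCNF is satisfied.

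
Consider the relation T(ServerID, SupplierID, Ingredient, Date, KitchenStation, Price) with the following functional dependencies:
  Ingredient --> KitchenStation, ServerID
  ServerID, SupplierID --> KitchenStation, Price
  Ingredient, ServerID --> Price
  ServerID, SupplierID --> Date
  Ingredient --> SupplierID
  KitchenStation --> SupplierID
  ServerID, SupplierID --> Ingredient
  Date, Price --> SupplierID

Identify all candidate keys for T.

{Date, Price, ServerID}, {Ingredient}, {KitchenStation, ServerID}, {ServerID, SupplierID}

{Ingredient}⁺ = {Date, Ingredient, KitchenStation, Price, ServerID, SupplierID}, which is every attribute, so {Ingredient} is a candidate key.
{KitchenStation, ServerID}⁺ = {Date, Ingredient, KitchenStation, Price, ServerID, SupplierID}, which is every attribute, so {KitchenStation, ServerID} is a candidate key.
{ServerID, SupplierID}⁺ = {Date, Ingredient, KitchenStation, Price, ServerID, SupplierID}, which is every attribute, so {ServerID, SupplierID} is a candidate key.
{Date, Price, ServerID}⁺ = {Date, Ingredient, KitchenStation, Price, ServerID, SupplierID}, which is every attribute, so {Date, Price, ServerID} is a candidate key.
These are minimal and exhaustive — every other superkey contains one of them.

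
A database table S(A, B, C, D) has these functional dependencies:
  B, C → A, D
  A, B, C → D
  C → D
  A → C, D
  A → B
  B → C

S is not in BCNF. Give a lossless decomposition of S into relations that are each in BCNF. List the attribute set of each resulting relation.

{A, B, C}; {C, D}

Candidate keys of the original relation: {A}, {B}.
In {A, B, C, D}, {C} is not a superkey ({C}⁺ restricted to this set is {C, D}), so split on C → D into {C, D} and {A, B, C}.
{C, D} has no BCNF violation.
{A, B, C} has no BCNF violation.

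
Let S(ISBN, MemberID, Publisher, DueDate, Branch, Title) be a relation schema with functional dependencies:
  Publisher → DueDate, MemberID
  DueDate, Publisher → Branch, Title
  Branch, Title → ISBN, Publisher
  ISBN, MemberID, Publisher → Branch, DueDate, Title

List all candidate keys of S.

{Branch, Title}, {Publisher}

{Publisher}⁺ = {Branch, DueDate, ISBN, MemberID, Publisher, Title}, which is every attribute, so {Publisher} is a candidate key.
{Branch, Title}⁺ = {Branch, DueDate, ISBN, MemberID, Publisher, Title}, which is every attribute, so {Branch, Title} is a candidate key.
These are minimal and exhaustive — every other superkey contains one of them.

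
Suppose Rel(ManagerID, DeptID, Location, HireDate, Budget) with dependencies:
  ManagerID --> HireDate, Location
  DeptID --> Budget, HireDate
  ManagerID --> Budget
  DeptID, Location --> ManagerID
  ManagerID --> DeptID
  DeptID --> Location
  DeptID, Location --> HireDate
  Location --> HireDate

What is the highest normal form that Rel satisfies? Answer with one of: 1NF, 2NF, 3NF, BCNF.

2NF

Candidate keys: {DeptID}, {ManagerID}. Prime attributes: {DeptID, ManagerID}.
Location --> HireDate breaks BCNF: {Location}⁺ = {HireDate, Location}, so {Location} is not a superkey.
Location --> HireDate determines the non-prime attribute {HireDate} from a non-superkey — 3NF is violated.
All keys have size 1, which rules out partial dependencies — 2NF is satisfied.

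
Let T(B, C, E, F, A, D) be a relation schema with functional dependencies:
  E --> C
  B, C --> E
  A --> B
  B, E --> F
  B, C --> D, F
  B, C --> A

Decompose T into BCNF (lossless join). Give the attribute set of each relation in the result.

Candidate keys of the original relation: {A, C}, {A, E}, {B, C}, {B, E}.
{A, B, C, D, E, F}: {E} determines {C, E} here but is not a superkey — split on E --> C, giving {C, E} and {A, B, D, E, F}.
{C, E}: every determinant is a superkey — BCNF.
{A, B, D, E, F}: {A} determines {A, B} here but is not a superkey — split on A --> B, giving {A, B} and {A, D, E, F}.
{A, B}: every determinant is a superkey — BCNF.
{A, D, E, F}: every determinant is a superkey — BCNF.

{A, B}; {A, D, E, F}; {C, E}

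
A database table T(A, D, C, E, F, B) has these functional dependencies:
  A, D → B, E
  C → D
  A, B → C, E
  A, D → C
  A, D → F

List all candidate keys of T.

No FD produces {A}, so it must be in every candidate key.
{A, B}⁺ = {A, B, C, D, E, F}, which is every attribute, so {A, B} is a candidate key.
{A, C}⁺ = {A, B, C, D, E, F}, which is every attribute, so {A, C} is a candidate key.
{A, D}⁺ = {A, B, C, D, E, F}, which is every attribute, so {A, D} is a candidate key.
These are minimal and exhaustive — every other superkey contains one of them.

{A, B}, {A, C}, {A, D}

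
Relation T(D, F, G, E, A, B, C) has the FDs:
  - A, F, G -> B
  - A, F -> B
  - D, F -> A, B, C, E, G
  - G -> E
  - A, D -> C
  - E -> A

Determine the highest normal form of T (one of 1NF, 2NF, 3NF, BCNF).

2NF

Candidate key: {D, F}. Prime attributes: {D, F}.
A, F, G -> B breaks BCNF: {A, F, G}⁺ = {A, B, E, F, G}, so {A, F, G} is not a superkey.
Because {B} is non-prime and the left side of A, F, G -> B is not a superkey, the relation is not in 3NF.
No non-prime attribute depends on a proper subset of any candidate key, so 2NF holds.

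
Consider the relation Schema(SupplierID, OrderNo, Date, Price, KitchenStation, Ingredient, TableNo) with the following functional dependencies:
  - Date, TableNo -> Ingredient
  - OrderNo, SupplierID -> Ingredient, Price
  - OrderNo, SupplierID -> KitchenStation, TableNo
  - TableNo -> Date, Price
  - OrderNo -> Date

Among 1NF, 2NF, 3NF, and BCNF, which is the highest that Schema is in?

Candidate key: {OrderNo, SupplierID}. Prime attributes: {OrderNo, SupplierID}.
For Date, TableNo -> Ingredient we have {Date, TableNo}⁺ = {Date, Ingredient, Price, TableNo}; {Date, TableNo} is not a superkey, so BCNF fails.
Because {Ingredient} is non-prime and the left side of Date, TableNo -> Ingredient is not a superkey, the relation is not in 3NF.
Since {OrderNo} ⊂ {OrderNo, SupplierID} and {OrderNo}⁺ ⊇ {Date} with {Date} non-prime, there is a partial dependency; 2NF fails.

1NF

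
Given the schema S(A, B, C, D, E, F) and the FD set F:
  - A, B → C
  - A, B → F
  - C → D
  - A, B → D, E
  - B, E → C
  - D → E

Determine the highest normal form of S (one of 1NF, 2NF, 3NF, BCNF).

Candidate key: {A, B}. Prime attributes: {A, B}.
C → D breaks BCNF: {C}⁺ = {C, D, E}, so {C} is not a superkey.
Because {D} is non-prime and the left side of C → D is not a superkey, the relation is not in 3NF.
No non-prime attribute depends on a proper subset of any candidate key, so 2NF holds.

2NF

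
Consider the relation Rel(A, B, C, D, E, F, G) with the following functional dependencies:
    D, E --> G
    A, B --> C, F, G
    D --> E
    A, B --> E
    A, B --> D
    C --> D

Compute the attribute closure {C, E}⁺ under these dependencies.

{C, D, E, G}

Start with {C, E}.
C --> D applies; add {D} → now {C, D, E}.
D, E --> G applies; add {G} → now {C, D, E, G}.
No further FD applies.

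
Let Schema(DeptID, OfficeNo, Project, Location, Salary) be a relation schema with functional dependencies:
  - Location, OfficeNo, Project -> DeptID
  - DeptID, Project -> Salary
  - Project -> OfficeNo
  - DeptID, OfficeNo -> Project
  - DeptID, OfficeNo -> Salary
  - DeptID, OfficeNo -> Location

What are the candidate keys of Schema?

{DeptID, OfficeNo}⁺ = {DeptID, Location, OfficeNo, Project, Salary} — all of the relation — so {DeptID, OfficeNo} is a candidate key.
{DeptID, Project}⁺ = {DeptID, Location, OfficeNo, Project, Salary} — all of the relation — so {DeptID, Project} is a candidate key.
{Location, Project}⁺ = {DeptID, Location, OfficeNo, Project, Salary} — all of the relation — so {Location, Project} is a candidate key.
Any other superkey properly contains one of these, so there are no further candidate keys.

{DeptID, OfficeNo}, {DeptID, Project}, {Location, Project}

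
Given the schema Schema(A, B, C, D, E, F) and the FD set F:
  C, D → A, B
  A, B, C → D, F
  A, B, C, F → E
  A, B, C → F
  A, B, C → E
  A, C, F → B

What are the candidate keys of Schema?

{A, B, C}, {A, C, F}, {C, D}

No FD produces {C}, so it must be in every candidate key.
Closure of {C, D} is {A, B, C, D, E, F}, the whole schema; {C, D} is a candidate key.
Closure of {A, B, C} is {A, B, C, D, E, F}, the whole schema; {A, B, C} is a candidate key.
Closure of {A, C, F} is {A, B, C, D, E, F}, the whole schema; {A, C, F} is a candidate key.
No proper subset of any of these is a key, and no other minimal superkey exists.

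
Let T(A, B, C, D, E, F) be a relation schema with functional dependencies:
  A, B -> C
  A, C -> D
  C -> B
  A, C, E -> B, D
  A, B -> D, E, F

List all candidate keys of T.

Attributes never on any right-hand side: {A} — every candidate key must contain it.
{A, B}⁺ = {A, B, C, D, E, F}, which is every attribute, so {A, B} is a candidate key.
{A, C}⁺ = {A, B, C, D, E, F}, which is every attribute, so {A, C} is a candidate key.
These are minimal and exhaustive — every other superkey contains one of them.

{A, B}, {A, C}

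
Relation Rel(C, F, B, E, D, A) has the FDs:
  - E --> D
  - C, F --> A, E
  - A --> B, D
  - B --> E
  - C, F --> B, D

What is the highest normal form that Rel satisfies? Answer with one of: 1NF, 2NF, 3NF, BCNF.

Candidate key: {C, F}. Prime attributes: {C, F}.
For E --> D we have {E}⁺ = {D, E}; {E} is not a superkey, so BCNF fails.
E --> D determines the non-prime attribute {D} from a non-superkey — 3NF is violated.
No non-prime attribute depends on a proper subset of any candidate key, so 2NF holds.

2NF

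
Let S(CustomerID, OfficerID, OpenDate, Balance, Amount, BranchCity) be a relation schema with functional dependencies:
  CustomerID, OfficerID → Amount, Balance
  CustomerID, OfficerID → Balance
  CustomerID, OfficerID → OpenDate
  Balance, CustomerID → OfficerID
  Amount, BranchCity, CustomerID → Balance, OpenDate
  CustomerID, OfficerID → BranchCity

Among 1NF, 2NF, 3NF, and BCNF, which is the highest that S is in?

BCNF

Candidate keys: {Amount, BranchCity, CustomerID}, {Balance, CustomerID}, {CustomerID, OfficerID}. Prime attributes: {Amount, Balance, BranchCity, CustomerID, OfficerID}.
Each dependency's left side is a superkey — BCNF holds.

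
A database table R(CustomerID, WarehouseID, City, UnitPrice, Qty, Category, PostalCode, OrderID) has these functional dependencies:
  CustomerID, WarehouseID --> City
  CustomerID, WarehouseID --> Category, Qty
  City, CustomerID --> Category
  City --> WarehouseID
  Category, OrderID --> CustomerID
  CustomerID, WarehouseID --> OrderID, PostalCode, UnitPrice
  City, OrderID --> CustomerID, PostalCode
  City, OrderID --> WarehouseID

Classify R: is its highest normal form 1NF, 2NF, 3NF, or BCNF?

Candidate keys: {Category, OrderID, WarehouseID}, {City, CustomerID}, {City, OrderID}, {CustomerID, WarehouseID}. Prime attributes: {Category, City, CustomerID, OrderID, WarehouseID}.
City --> WarehouseID: {City}⁺ = {City, WarehouseID}, which is not all of the attributes, so the left side is not a superkey — BCNF is violated.
But every attribute on its right side ({WarehouseID}) is prime, and the same holds for every other non-superkey FD, so 3NF still holds.

3NF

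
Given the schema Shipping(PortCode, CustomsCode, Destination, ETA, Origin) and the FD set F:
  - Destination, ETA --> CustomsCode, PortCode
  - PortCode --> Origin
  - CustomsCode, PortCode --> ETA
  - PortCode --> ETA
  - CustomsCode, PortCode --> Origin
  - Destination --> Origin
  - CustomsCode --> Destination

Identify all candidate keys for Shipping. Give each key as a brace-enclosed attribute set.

{CustomsCode, ETA}, {CustomsCode, PortCode}, {Destination, ETA}, {Destination, PortCode}

Closure of {CustomsCode, ETA} is {CustomsCode, Destination, ETA, Origin, PortCode}, the whole schema; {CustomsCode, ETA} is a candidate key.
Closure of {CustomsCode, PortCode} is {CustomsCode, Destination, ETA, Origin, PortCode}, the whole schema; {CustomsCode, PortCode} is a candidate key.
Closure of {Destination, ETA} is {CustomsCode, Destination, ETA, Origin, PortCode}, the whole schema; {Destination, ETA} is a candidate key.
Closure of {Destination, PortCode} is {CustomsCode, Destination, ETA, Origin, PortCode}, the whole schema; {Destination, PortCode} is a candidate key.
No proper subset of any of these is a key, and no other minimal superkey exists.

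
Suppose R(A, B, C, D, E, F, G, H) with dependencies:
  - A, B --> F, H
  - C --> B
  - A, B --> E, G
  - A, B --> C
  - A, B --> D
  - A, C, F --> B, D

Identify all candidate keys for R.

{A, B}, {A, C}

No FD produces {A}, so it must be in every candidate key.
{A, B} is a candidate key since {A, B}⁺ = {A, B, C, D, E, F, G, H} covers every attribute.
{A, C} is a candidate key since {A, C}⁺ = {A, B, C, D, E, F, G, H} covers every attribute.
No proper subset of any of these is a key, and no other minimal superkey exists.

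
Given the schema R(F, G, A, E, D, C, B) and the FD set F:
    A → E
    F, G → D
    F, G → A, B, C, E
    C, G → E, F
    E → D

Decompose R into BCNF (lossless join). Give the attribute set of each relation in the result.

Candidate keys of the original relation: {C, G}, {F, G}.
{A, B, C, D, E, F, G}: {A} determines {A, D, E} here but is not a superkey — split on A → D, E, giving {A, D, E} and {A, B, C, F, G}.
{A, D, E}: {E} determines {D, E} here but is not a superkey — split on E → D, giving {D, E} and {A, E}.
{D, E}: every determinant is a superkey — BCNF.
{A, E}: every determinant is a superkey — BCNF.
{A, B, C, F, G}: every determinant is a superkey — BCNF.

{A, B, C, F, G}; {A, E}; {D, E}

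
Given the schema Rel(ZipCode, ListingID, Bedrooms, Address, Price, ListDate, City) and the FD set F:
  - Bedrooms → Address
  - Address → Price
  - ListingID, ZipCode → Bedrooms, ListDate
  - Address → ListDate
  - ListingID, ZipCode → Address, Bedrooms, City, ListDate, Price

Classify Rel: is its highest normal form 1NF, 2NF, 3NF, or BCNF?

2NF

Candidate key: {ListingID, ZipCode}. Prime attributes: {ListingID, ZipCode}.
Bedrooms → Address: {Bedrooms}⁺ = {Address, Bedrooms, ListDate, Price}, which is not all of the attributes, so the left side is not a superkey — BCNF is violated.
Bedrooms → Address determines the non-prime attribute {Address} from a non-superkey — 3NF is violated.
Checking every proper subset of each key, none determines a non-prime attribute — 2NF is satisfied.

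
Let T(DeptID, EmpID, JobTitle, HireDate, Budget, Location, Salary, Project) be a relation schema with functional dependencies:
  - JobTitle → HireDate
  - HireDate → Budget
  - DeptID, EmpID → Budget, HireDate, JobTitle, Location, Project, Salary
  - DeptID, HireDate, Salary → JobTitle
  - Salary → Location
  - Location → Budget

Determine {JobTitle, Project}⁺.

{Budget, HireDate, JobTitle, Project}

Start with {JobTitle, Project}.
JobTitle → HireDate applies; add {HireDate} → now {HireDate, JobTitle, Project}.
HireDate → Budget applies; add {Budget} → now {Budget, HireDate, JobTitle, Project}.
No further FD applies.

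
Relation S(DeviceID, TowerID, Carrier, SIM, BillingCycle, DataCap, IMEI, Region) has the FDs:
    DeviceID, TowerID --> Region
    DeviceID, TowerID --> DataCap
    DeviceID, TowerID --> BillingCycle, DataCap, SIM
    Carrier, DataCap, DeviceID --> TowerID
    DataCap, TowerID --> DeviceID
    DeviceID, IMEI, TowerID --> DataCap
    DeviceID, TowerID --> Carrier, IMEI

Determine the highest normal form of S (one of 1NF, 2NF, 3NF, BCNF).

Candidate keys: {Carrier, DataCap, DeviceID}, {DataCap, TowerID}, {DeviceID, TowerID}. Prime attributes: {Carrier, DataCap, DeviceID, TowerID}.
Every FD has a superkey on the left, so the relation is in BCNF.

BCNF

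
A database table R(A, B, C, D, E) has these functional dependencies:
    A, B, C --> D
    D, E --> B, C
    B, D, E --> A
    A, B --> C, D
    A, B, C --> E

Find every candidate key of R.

{A, B} is a candidate key since {A, B}⁺ = {A, B, C, D, E} covers every attribute.
{D, E} is a candidate key since {D, E}⁺ = {A, B, C, D, E} covers every attribute.
No proper subset of any of these is a key, and no other minimal superkey exists.

{A, B}, {D, E}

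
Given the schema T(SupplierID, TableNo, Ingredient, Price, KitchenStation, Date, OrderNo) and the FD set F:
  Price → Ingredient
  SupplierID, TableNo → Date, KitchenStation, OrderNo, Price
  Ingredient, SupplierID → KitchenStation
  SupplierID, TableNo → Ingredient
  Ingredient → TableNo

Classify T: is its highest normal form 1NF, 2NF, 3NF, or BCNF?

Candidate keys: {Ingredient, SupplierID}, {Price, SupplierID}, {SupplierID, TableNo}. Prime attributes: {Ingredient, Price, SupplierID, TableNo}.
Price → Ingredient: {Price}⁺ = {Ingredient, Price, TableNo}, which is not all of the attributes, so the left side is not a superkey — BCNF is violated.
Its right-hand attributes {Ingredient} are all prime, as are those of every other non-superkey FD — the relation is in 3NF.

3NF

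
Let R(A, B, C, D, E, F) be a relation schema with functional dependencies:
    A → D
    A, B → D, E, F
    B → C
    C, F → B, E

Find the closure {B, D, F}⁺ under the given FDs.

{B, C, D, E, F}

Start with {B, D, F}.
B → C applies; add {C} → now {B, C, D, F}.
C, F → B, E applies; add {E} → now {B, C, D, E, F}.
No further FD applies.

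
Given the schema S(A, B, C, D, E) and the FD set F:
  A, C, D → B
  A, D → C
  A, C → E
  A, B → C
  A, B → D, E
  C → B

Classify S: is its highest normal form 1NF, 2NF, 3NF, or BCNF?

3NF

Candidate keys: {A, B}, {A, C}, {A, D}. Prime attributes: {A, B, C, D}.
C → B: {C}⁺ = {B, C}, which is not all of the attributes, so the left side is not a superkey — BCNF is violated.
Its right-hand attributes {B} are all prime, as are those of every other non-superkey FD — the relation is in 3NF.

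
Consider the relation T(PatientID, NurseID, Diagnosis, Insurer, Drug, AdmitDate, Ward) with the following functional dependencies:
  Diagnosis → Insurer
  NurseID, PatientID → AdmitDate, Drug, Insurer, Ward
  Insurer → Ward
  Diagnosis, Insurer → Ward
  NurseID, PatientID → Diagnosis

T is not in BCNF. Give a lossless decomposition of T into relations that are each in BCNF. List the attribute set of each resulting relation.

{AdmitDate, Diagnosis, Drug, NurseID, PatientID}; {Diagnosis, Insurer}; {Insurer, Ward}

Candidate key of the original relation: {NurseID, PatientID}.
{AdmitDate, Diagnosis, Drug, Insurer, NurseID, PatientID, Ward}: {Diagnosis} determines {Diagnosis, Insurer, Ward} here but is not a superkey — split on Diagnosis → Insurer, Ward, giving {Diagnosis, Insurer, Ward} and {AdmitDate, Diagnosis, Drug, NurseID, PatientID}.
{Diagnosis, Insurer, Ward}: {Insurer} determines {Insurer, Ward} here but is not a superkey — split on Insurer → Ward, giving {Insurer, Ward} and {Diagnosis, Insurer}.
{Insurer, Ward} is in BCNF.
{Diagnosis, Insurer} is in BCNF.
{AdmitDate, Diagnosis, Drug, NurseID, PatientID} is in BCNF.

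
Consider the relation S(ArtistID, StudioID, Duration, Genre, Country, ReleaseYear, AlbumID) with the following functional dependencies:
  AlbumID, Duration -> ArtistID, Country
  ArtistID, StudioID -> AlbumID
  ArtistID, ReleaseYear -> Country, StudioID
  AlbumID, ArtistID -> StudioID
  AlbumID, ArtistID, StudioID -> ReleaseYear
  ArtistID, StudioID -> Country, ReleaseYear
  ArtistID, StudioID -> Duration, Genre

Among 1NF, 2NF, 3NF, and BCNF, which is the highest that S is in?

BCNF

Candidate keys: {AlbumID, ArtistID}, {AlbumID, Duration}, {ArtistID, ReleaseYear}, {ArtistID, StudioID}. Prime attributes: {AlbumID, ArtistID, Duration, ReleaseYear, StudioID}.
The left-hand side of every FD is a superkey, so BCNF is satisfied.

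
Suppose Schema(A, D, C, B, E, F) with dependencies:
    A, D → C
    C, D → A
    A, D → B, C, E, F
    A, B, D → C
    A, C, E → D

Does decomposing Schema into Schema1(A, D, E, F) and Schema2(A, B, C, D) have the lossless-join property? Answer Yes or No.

Common attributes: {A, D}; their closure is {A, B, C, D, E, F}.
Schema1 is contained in that closure, so Schema1 ∩ Schema2 → Schema1 holds and the join is lossless.

Yes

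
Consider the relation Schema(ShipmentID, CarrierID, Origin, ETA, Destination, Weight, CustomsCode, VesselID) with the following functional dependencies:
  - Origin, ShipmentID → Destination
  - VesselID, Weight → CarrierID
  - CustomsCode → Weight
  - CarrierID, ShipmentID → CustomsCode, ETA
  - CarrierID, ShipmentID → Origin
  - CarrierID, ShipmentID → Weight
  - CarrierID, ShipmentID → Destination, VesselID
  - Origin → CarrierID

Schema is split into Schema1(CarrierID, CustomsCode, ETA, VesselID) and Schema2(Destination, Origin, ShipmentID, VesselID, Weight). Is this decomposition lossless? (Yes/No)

The shared attributes are {VesselID} and {VesselID}⁺ = {VesselID}.
The closure covers neither Schema1 nor Schema2 entirely; the join is not lossless.

No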